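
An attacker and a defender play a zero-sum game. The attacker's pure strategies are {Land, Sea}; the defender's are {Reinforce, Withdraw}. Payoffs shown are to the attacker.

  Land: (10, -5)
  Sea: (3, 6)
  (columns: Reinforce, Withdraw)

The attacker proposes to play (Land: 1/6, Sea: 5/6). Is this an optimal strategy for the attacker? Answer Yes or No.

Yes

Against Reinforce this mix gives (1/6)·10 + (5/6)·3 = 25/6.
Against Withdraw this mix gives (1/6)·(-5) + (5/6)·6 = 25/6.
All of the defender's active replies (Reinforce, Withdraw) yield 25/6, and no column does worse for the attacker. The mix makes the defender indifferent and guarantees 25/6, so it is optimal.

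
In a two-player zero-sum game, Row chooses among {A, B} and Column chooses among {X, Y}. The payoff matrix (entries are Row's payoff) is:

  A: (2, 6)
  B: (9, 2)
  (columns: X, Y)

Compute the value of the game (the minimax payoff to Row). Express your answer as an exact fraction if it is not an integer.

Row minima: A → 2, B → 2; maximin = 2.
Column maxima: X → 9, Y → 6; minimax = 6.
2 ≠ 6, so there is no saddle point; optimal play is mixed.
Let Row play A with probability p. Expected payoff against X: 2p + 9(1−p) = −7p + 9; against Y: 6p + 2(1−p) = 4p + 2.
Setting these equal: −7p + 9 = 4p + 2 ⇒ −11p = -7 ⇒ p = 7/11, and the value is (-7)·(7/11) + 9 = 50/11.
For Column: with q = P(X), equating A's and B's payoffs gives −4q + 6 = 7q + 2 ⇒ q = 4/11.

50/11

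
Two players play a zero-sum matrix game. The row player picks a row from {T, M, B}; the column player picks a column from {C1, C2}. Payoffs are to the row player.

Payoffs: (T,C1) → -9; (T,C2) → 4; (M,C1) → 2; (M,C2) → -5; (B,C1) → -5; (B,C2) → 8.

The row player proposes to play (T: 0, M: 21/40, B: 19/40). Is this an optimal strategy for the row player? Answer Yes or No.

No

Against C1 this mix gives (21/40)·2 + (19/40)·(-5) = -53/40.
Against C2 this mix gives (21/40)·(-5) + (19/40)·8 = 47/40.
The column player will play C1, holding the row player to -53/40. Shifting weight toward the row that does better against C1 would raise this floor (the equalizing mix achieves -9/20 against both C1 and C2), so the proposed strategy is not optimal.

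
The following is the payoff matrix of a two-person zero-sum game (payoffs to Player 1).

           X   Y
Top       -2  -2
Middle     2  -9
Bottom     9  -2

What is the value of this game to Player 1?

-2

Row minima: Top → -2, Middle → -9, Bottom → -2; maximin = -2.
Column maxima: X → 9, Y → -2; minimax = -2.
Since maximin = minimax = -2, there is a saddle point and the value is -2.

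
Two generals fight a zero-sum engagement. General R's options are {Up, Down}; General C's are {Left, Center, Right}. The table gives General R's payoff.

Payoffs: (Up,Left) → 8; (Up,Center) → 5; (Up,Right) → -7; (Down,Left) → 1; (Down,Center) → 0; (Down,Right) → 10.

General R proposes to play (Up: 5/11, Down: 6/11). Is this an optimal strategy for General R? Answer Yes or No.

Yes

Against Left this mix gives (5/11)·8 + (6/11)·1 = 46/11.
Against Center this mix gives (5/11)·5 + (6/11)·0 = 25/11.
Against Right this mix gives (5/11)·(-7) + (6/11)·10 = 25/11.
All of General C's active replies (Center, Right) yield 25/11, and no column does worse for General R. The mix makes General C indifferent and guarantees 25/11, so it is optimal.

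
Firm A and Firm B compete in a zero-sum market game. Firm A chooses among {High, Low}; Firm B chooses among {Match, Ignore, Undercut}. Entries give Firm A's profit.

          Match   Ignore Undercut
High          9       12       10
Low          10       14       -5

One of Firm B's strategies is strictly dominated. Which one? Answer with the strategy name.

Ignore

Match holds Firm A's payoff strictly below Ignore in every row: 9 < 12, 10 < 14.
So Ignore is strictly dominated for Firm B.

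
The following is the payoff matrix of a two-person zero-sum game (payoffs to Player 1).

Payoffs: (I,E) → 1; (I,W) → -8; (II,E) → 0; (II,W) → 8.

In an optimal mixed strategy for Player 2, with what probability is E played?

16/17

Row minima: I → -8, II → 0; maximin = 0.
Column maxima: E → 1, W → 8; minimax = 1.
0 ≠ 1, so there is no saddle point; optimal play is mixed.
Let Player 1 play I with probability p. Expected payoff against E: 1p + 0(1−p) = p; against W: (-8)p + 8(1−p) = −16p + 8.
Setting these equal: p = −16p + 8 ⇒ 17p = 8 ⇒ p = 8/17, and the value is (1)·(8/17) = 8/17.
For Player 2: with q = P(E), equating I's and II's payoffs gives 9q − 8 = −8q + 8 ⇒ q = 16/17.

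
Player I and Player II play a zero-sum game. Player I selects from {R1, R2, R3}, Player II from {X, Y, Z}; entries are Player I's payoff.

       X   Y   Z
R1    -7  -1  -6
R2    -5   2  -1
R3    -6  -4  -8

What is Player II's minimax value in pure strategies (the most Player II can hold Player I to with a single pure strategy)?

Column maxima: X → -5, Y → 2, Z → -1.
The smallest of these is -5.

-5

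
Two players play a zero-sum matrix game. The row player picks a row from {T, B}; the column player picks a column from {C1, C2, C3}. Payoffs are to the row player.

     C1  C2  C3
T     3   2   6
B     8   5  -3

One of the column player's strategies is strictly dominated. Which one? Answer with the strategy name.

C1

C2 holds the row player's payoff strictly below C1 in every row: 2 < 3, 5 < 8.
So C1 is strictly dominated for the column player.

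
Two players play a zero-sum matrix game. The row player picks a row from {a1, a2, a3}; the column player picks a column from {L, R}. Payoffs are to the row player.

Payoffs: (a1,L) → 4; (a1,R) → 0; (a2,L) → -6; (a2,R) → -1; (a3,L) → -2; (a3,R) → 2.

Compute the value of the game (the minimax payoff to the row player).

Row minima: a1 → 0, a2 → -6, a3 → -2; maximin = 0.
Column maxima: L → 4, R → 2; minimax = 2.
0 ≠ 2, so there is no saddle point; optimal play is mixed.
a2 is strictly dominated by a1, so the row player never plays it.
On the remaining 2×2 (a1, a3 vs L, R):
Let the row player play a1 with probability p. Expected payoff against L: 4p + (-2)(1−p) = 6p − 2; against R: 0p + 2(1−p) = −2p + 2.
Setting these equal: 6p − 2 = −2p + 2 ⇒ 8p = 4 ⇒ p = 1/2, and the value is (6)·(1/2) − 2 = 1.
For the column player: with q = P(L), equating a1's and a3's payoffs gives 4q = −4q + 2 ⇒ q = 1/4.

1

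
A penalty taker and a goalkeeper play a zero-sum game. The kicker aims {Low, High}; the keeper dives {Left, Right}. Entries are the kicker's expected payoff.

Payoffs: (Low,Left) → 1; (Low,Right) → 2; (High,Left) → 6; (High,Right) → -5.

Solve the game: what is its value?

Row minima: Low → 1, High → -5; maximin = 1.
Column maxima: Left → 6, Right → 2; minimax = 2.
1 ≠ 2, so there is no saddle point; optimal play is mixed.
Let the kicker play Low with probability p. Expected payoff against Left: 1p + 6(1−p) = −5p + 6; against Right: 2p + (-5)(1−p) = 7p − 5.
Setting these equal: −5p + 6 = 7p − 5 ⇒ −12p = -11 ⇒ p = 11/12, and the value is (-5)·(11/12) + 6 = 17/12.
For the keeper: with q = P(Left), equating Low's and High's payoffs gives −q + 2 = 11q − 5 ⇒ q = 7/12.

17/12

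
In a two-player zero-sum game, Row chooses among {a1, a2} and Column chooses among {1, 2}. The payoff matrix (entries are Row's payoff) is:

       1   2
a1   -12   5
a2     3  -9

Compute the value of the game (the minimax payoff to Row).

Row minima: a1 → -12, a2 → -9; maximin = -9.
Column maxima: 1 → 3, 2 → 5; minimax = 3.
-9 ≠ 3, so there is no saddle point; optimal play is mixed.
Let Row play a1 with probability p. Expected payoff against 1: (-12)p + 3(1−p) = −15p + 3; against 2: 5p + (-9)(1−p) = 14p − 9.
Setting these equal: −15p + 3 = 14p − 9 ⇒ −29p = -12 ⇒ p = 12/29, and the value is (-15)·(12/29) + 3 = -93/29.
For Column: with q = P(1), equating a1's and a2's payoffs gives −17q + 5 = 12q − 9 ⇒ q = 14/29.

-93/29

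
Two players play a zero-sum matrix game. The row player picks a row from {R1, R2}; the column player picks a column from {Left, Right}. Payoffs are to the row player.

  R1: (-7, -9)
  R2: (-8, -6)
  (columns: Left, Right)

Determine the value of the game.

-15/2

Row minima: R1 → -9, R2 → -8; maximin = -8.
Column maxima: Left → -7, Right → -6; minimax = -7.
-8 ≠ -7, so there is no saddle point; optimal play is mixed.
Let the row player play R1 with probability p. Expected payoff against Left: (-7)p + (-8)(1−p) = p − 8; against Right: (-9)p + (-6)(1−p) = −3p − 6.
Setting these equal: p − 8 = −3p − 6 ⇒ 4p = 2 ⇒ p = 1/2, and the value is (1)·(1/2) − 8 = -15/2.
For the column player: with q = P(Left), equating R1's and R2's payoffs gives 2q − 9 = −2q − 6 ⇒ q = 3/4.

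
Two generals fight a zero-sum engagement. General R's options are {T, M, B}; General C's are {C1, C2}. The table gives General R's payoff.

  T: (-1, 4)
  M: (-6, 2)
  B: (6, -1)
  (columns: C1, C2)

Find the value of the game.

23/12

Row minima: T → -1, M → -6, B → -1; maximin = -1.
Column maxima: C1 → 6, C2 → 4; minimax = 4.
-1 ≠ 4, so there is no saddle point; optimal play is mixed.
M is strictly dominated by T, so General R never plays it.
On the remaining 2×2 (T, B vs C1, C2):
Let General R play T with probability p. Expected payoff against C1: (-1)p + 6(1−p) = −7p + 6; against C2: 4p + (-1)(1−p) = 5p − 1.
Setting these equal: −7p + 6 = 5p − 1 ⇒ −12p = -7 ⇒ p = 7/12, and the value is (-7)·(7/12) + 6 = 23/12.
For General C: with q = P(C1), equating T's and B's payoffs gives −5q + 4 = 7q − 1 ⇒ q = 5/12.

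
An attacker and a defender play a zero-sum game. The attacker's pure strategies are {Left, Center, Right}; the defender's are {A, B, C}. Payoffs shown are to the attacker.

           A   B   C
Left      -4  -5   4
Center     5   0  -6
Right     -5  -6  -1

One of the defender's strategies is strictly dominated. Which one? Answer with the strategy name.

B holds the attacker's payoff strictly below A in every row: -5 < -4, 0 < 5, -6 < -5.
So A is strictly dominated for the defender.

A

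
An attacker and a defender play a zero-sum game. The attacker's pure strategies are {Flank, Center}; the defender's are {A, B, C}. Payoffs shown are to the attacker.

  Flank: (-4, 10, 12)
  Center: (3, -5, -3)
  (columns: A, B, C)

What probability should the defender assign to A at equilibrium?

15/22

Row minima: Flank → -4, Center → -5; maximin = -4.
Column maxima: A → 3, B → 10, C → 12; minimax = 3.
-4 ≠ 3, so there is no saddle point; optimal play is mixed.
C is strictly dominated by B (it gives the attacker strictly more in every row), so the defender never plays it.
On the remaining 2×2 (Flank, Center vs A, B):
Let the attacker play Flank with probability p. Expected payoff against A: (-4)p + 3(1−p) = −7p + 3; against B: 10p + (-5)(1−p) = 15p − 5.
Setting these equal: −7p + 3 = 15p − 5 ⇒ −22p = -8 ⇒ p = 4/11, and the value is (-7)·(4/11) + 3 = 5/11.
For the defender: with q = P(A), equating Flank's and Center's payoffs gives −14q + 10 = 8q − 5 ⇒ q = 15/22.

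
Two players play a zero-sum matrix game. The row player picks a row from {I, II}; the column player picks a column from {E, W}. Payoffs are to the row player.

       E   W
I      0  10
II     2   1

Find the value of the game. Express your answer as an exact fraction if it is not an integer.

20/11

Row minima: I → 0, II → 1; maximin = 1.
Column maxima: E → 2, W → 10; minimax = 2.
1 ≠ 2, so there is no saddle point; optimal play is mixed.
Let the row player play I with probability p. Expected payoff against E: 0p + 2(1−p) = −2p + 2; against W: 10p + 1(1−p) = 9p + 1.
Setting these equal: −2p + 2 = 9p + 1 ⇒ −11p = -1 ⇒ p = 1/11, and the value is (-2)·(1/11) + 2 = 20/11.
For the column player: with q = P(E), equating I's and II's payoffs gives −10q + 10 = q + 1 ⇒ q = 9/11.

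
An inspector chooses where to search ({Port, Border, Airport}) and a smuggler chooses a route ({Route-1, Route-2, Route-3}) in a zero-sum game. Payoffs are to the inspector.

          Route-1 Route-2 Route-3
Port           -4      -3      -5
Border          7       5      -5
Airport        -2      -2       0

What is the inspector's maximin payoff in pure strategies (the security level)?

Row minima: Port → -5, Border → -5, Airport → -2.
The best of these is -2.

-2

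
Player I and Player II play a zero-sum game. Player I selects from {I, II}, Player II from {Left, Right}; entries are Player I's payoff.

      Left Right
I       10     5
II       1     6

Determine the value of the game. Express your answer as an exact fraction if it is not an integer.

Row minima: I → 5, II → 1; maximin = 5.
Column maxima: Left → 10, Right → 6; minimax = 6.
5 ≠ 6, so there is no saddle point; optimal play is mixed.
Let Player I play I with probability p. Expected payoff against Left: 10p + 1(1−p) = 9p + 1; against Right: 5p + 6(1−p) = −p + 6.
Setting these equal: 9p + 1 = −p + 6 ⇒ 10p = 5 ⇒ p = 1/2, and the value is (9)·(1/2) + 1 = 11/2.
For Player II: with q = P(Left), equating I's and II's payoffs gives 5q + 5 = −5q + 6 ⇒ q = 1/10.

11/2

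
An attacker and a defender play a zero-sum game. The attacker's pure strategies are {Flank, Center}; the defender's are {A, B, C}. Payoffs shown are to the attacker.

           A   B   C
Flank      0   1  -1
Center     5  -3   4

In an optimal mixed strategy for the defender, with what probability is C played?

4/9

Row minima: Flank → -1, Center → -3; maximin = -1.
Column maxima: A → 5, B → 1, C → 4; minimax = 1.
-1 ≠ 1, so there is no saddle point; optimal play is mixed.
A is strictly dominated by C (it gives the attacker strictly more in every row), so the defender never plays it.
On the remaining 2×2 (Flank, Center vs B, C):
Let the attacker play Flank with probability p. Expected payoff against B: 1p + (-3)(1−p) = 4p − 3; against C: (-1)p + 4(1−p) = −5p + 4.
Setting these equal: 4p − 3 = −5p + 4 ⇒ 9p = 7 ⇒ p = 7/9, and the value is (4)·(7/9) − 3 = 1/9.
For the defender: with q = P(B), equating Flank's and Center's payoffs gives 2q − 1 = −7q + 4 ⇒ q = 5/9.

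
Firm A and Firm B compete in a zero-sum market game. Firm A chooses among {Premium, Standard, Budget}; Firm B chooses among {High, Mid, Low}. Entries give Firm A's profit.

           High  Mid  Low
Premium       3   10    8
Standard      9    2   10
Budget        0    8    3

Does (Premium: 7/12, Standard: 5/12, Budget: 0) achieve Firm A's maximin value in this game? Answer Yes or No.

No

Against High this mix gives (7/12)·3 + (5/12)·9 = 11/2.
Against Mid this mix gives (7/12)·10 + (5/12)·2 = 20/3.
Against Low this mix gives (7/12)·8 + (5/12)·10 = 53/6.
Firm B will play High, holding Firm A to 11/2. Shifting weight toward the row that does better against High would raise this floor (the equalizing mix achieves 6 against both High and Mid), so the proposed strategy is not optimal.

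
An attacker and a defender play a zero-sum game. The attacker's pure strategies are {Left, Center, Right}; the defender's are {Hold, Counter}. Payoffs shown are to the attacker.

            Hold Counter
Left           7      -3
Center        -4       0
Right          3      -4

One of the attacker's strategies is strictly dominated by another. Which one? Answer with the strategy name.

Left gives a strictly higher payoff than Right against every column: 7 > 3, -3 > -4.
So Right is strictly dominated and the attacker never plays it.

Right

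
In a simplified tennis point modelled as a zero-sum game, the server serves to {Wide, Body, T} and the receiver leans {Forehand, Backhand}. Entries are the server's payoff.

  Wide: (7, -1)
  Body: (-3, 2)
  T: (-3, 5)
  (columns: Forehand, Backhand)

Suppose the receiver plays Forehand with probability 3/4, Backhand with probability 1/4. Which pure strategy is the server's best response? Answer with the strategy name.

Wide

Expected payoff of Wide: (3/4)·7 + (1/4)·(-1) = 5.
Expected payoff of Body: (3/4)·(-3) + (1/4)·2 = -7/4.
Expected payoff of T: (3/4)·(-3) + (1/4)·5 = -1.
The largest is 5, so the server's best response is Wide.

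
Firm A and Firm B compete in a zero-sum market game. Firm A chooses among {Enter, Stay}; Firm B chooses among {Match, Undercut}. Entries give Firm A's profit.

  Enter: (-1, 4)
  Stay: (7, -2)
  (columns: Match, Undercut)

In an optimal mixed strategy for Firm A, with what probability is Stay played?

Row minima: Enter → -1, Stay → -2; maximin = -1.
Column maxima: Match → 7, Undercut → 4; minimax = 4.
-1 ≠ 4, so there is no saddle point; optimal play is mixed.
Let Firm A play Enter with probability p. Expected payoff against Match: (-1)p + 7(1−p) = −8p + 7; against Undercut: 4p + (-2)(1−p) = 6p − 2.
Setting these equal: −8p + 7 = 6p − 2 ⇒ −14p = -9 ⇒ p = 9/14, and the value is (-8)·(9/14) + 7 = 13/7.
For Firm B: with q = P(Match), equating Enter's and Stay's payoffs gives −5q + 4 = 9q − 2 ⇒ q = 3/7.

5/14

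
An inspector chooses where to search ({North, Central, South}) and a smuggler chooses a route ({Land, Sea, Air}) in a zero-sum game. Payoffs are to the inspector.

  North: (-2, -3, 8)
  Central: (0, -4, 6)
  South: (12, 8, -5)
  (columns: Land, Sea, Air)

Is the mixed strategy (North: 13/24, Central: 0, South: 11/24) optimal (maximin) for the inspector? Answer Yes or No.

Yes

Against Land this mix gives (13/24)·(-2) + (11/24)·12 = 53/12.
Against Sea this mix gives (13/24)·(-3) + (11/24)·8 = 49/24.
Against Air this mix gives (13/24)·8 + (11/24)·(-5) = 49/24.
All of the smuggler's active replies (Sea, Air) yield 49/24, and no column does worse for the inspector. The mix makes the smuggler indifferent and guarantees 49/24, so it is optimal.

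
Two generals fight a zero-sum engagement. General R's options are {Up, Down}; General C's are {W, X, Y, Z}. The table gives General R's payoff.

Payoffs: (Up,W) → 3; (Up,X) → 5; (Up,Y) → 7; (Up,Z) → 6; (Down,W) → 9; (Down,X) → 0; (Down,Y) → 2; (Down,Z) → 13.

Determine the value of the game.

Row minima: Up → 3, Down → 0; maximin = 3.
Column maxima: W → 9, X → 5, Y → 7, Z → 13; minimax = 5.
3 ≠ 5, so there is no saddle point; optimal play is mixed.
Y is strictly dominated by X (it gives General R strictly more in every row), so General C never plays it.
Z is strictly dominated by W (it gives General R strictly more in every row), so General C never plays it.
On the remaining 2×2 (Up, Down vs W, X):
Let General R play Up with probability p. Expected payoff against W: 3p + 9(1−p) = −6p + 9; against X: 5p + 0(1−p) = 5p.
Setting these equal: −6p + 9 = 5p ⇒ −11p = -9 ⇒ p = 9/11, and the value is (-6)·(9/11) + 9 = 45/11.
For General C: with q = P(W), equating Up's and Down's payoffs gives −2q + 5 = 9q ⇒ q = 5/11.

45/11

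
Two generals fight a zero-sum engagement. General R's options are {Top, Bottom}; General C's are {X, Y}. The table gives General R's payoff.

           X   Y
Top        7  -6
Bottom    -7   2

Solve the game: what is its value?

-14/11

Row minima: Top → -6, Bottom → -7; maximin = -6.
Column maxima: X → 7, Y → 2; minimax = 2.
-6 ≠ 2, so there is no saddle point; optimal play is mixed.
Let General R play Top with probability p. Expected payoff against X: 7p + (-7)(1−p) = 14p − 7; against Y: (-6)p + 2(1−p) = −8p + 2.
Setting these equal: 14p − 7 = −8p + 2 ⇒ 22p = 9 ⇒ p = 9/22, and the value is (14)·(9/22) − 7 = -14/11.
For General C: with q = P(X), equating Top's and Bottom's payoffs gives 13q − 6 = −9q + 2 ⇒ q = 4/11.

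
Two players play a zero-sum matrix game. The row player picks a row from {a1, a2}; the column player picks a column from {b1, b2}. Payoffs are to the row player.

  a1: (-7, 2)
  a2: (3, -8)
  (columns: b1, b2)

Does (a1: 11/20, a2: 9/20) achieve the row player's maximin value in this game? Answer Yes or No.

Against b1 this mix gives (11/20)·(-7) + (9/20)·3 = -5/2.
Against b2 this mix gives (11/20)·2 + (9/20)·(-8) = -5/2.
All of the column player's active replies (b1, b2) yield -5/2, and no column does worse for the row player. The mix makes the column player indifferent and guarantees -5/2, so it is optimal.

Yes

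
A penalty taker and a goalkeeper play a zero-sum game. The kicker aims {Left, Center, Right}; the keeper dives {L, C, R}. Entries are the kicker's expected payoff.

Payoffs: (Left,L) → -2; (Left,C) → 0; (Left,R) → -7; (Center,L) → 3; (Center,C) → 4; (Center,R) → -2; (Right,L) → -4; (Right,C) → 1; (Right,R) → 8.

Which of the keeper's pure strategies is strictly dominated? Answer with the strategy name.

L holds the kicker's payoff strictly below C in every row: -2 < 0, 3 < 4, -4 < 1.
So C is strictly dominated for the keeper.

C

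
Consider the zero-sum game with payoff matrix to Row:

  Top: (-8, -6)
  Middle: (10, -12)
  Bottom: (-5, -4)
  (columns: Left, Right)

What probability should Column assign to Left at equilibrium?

Row minima: Top → -8, Middle → -12, Bottom → -5; maximin = -5.
Column maxima: Left → 10, Right → -4; minimax = -4.
-5 ≠ -4, so there is no saddle point; optimal play is mixed.
Top is strictly dominated by Bottom, so Row never plays it.
On the remaining 2×2 (Middle, Bottom vs Left, Right):
Let Row play Middle with probability p. Expected payoff against Left: 10p + (-5)(1−p) = 15p − 5; against Right: (-12)p + (-4)(1−p) = −8p − 4.
Setting these equal: 15p − 5 = −8p − 4 ⇒ 23p = 1 ⇒ p = 1/23, and the value is (15)·(1/23) − 5 = -100/23.
For Column: with q = P(Left), equating Middle's and Bottom's payoffs gives 22q − 12 = −q − 4 ⇒ q = 8/23.

8/23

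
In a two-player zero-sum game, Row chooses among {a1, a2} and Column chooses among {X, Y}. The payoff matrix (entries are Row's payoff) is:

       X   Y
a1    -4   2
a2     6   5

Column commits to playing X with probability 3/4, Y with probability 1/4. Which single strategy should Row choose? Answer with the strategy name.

a2

Expected payoff of a1: (3/4)·(-4) + (1/4)·2 = -5/2.
Expected payoff of a2: (3/4)·6 + (1/4)·5 = 23/4.
The largest is 23/4, so Row's best response is a2.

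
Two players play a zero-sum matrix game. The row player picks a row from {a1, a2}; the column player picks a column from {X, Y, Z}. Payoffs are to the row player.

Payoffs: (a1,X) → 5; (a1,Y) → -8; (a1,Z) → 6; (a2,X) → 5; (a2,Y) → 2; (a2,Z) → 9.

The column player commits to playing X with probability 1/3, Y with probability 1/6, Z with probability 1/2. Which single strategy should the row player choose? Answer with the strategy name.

a2

Expected payoff of a1: (1/3)·5 + (1/6)·(-8) + (1/2)·6 = 10/3.
Expected payoff of a2: (1/3)·5 + (1/6)·2 + (1/2)·9 = 13/2.
The largest is 13/2, so the row player's best response is a2.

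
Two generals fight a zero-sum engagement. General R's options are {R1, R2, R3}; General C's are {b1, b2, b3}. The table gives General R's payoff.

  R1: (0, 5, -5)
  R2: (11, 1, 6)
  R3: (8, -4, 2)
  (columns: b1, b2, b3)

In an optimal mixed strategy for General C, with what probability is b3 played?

4/15

Row minima: R1 → -5, R2 → 1, R3 → -4; maximin = 1.
Column maxima: b1 → 11, b2 → 5, b3 → 6; minimax = 5.
1 ≠ 5, so there is no saddle point; optimal play is mixed.
R3 is strictly dominated by R2, so General R never plays it.
b1 is strictly dominated by b3 (it gives General R strictly more in every row), so General C never plays it.
On the remaining 2×2 (R1, R2 vs b2, b3):
Let General R play R1 with probability p. Expected payoff against b2: 5p + 1(1−p) = 4p + 1; against b3: (-5)p + 6(1−p) = −11p + 6.
Setting these equal: 4p + 1 = −11p + 6 ⇒ 15p = 5 ⇒ p = 1/3, and the value is (4)·(1/3) + 1 = 7/3.
For General C: with q = P(b2), equating R1's and R2's payoffs gives 10q − 5 = −5q + 6 ⇒ q = 11/15.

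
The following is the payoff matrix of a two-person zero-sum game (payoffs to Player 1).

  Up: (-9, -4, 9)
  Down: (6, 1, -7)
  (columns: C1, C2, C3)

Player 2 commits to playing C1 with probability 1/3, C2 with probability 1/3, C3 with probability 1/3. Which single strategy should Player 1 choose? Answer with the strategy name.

Down

Expected payoff of Up: (1/3)·(-9) + (1/3)·(-4) + (1/3)·9 = -4/3.
Expected payoff of Down: (1/3)·6 + (1/3)·1 + (1/3)·(-7) = 0.
The largest is 0, so Player 1's best response is Down.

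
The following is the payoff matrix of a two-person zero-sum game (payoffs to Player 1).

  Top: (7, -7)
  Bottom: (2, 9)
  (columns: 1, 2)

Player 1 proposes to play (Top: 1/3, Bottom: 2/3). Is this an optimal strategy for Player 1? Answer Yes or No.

Against 1 this mix gives (1/3)·7 + (2/3)·2 = 11/3.
Against 2 this mix gives (1/3)·(-7) + (2/3)·9 = 11/3.
All of Player 2's active replies (1, 2) yield 11/3, and no column does worse for Player 1. The mix makes Player 2 indifferent and guarantees 11/3, so it is optimal.

Yes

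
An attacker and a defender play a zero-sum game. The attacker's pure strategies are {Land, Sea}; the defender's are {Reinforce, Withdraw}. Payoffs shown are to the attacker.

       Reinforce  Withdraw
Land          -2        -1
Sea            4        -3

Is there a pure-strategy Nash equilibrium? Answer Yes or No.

Row minima: Land → -2, Sea → -3; maximin = -2.
Column maxima: Reinforce → 4, Withdraw → -1; minimax = -1.
-2 ≠ -1, so no pure-strategy equilibrium exists.

No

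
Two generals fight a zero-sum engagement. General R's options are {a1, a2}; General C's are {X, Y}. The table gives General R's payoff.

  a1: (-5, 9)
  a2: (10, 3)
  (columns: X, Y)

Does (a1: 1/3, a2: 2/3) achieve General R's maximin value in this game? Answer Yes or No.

Yes

Against X this mix gives (1/3)·(-5) + (2/3)·10 = 5.
Against Y this mix gives (1/3)·9 + (2/3)·3 = 5.
All of General C's active replies (X, Y) yield 5, and no column does worse for General R. The mix makes General C indifferent and guarantees 5, so it is optimal.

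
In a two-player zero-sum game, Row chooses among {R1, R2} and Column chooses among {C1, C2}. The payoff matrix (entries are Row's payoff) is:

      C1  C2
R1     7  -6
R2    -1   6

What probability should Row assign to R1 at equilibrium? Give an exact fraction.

Row minima: R1 → -6, R2 → -1; maximin = -1.
Column maxima: C1 → 7, C2 → 6; minimax = 6.
-1 ≠ 6, so there is no saddle point; optimal play is mixed.
Let Row play R1 with probability p. Expected payoff against C1: 7p + (-1)(1−p) = 8p − 1; against C2: (-6)p + 6(1−p) = −12p + 6.
Setting these equal: 8p − 1 = −12p + 6 ⇒ 20p = 7 ⇒ p = 7/20, and the value is (8)·(7/20) − 1 = 9/5.
For Column: with q = P(C1), equating R1's and R2's payoffs gives 13q − 6 = −7q + 6 ⇒ q = 3/5.

7/20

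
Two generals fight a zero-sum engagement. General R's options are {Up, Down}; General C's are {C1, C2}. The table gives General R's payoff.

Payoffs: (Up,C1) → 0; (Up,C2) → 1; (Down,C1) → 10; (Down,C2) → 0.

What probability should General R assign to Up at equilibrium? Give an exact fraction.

Row minima: Up → 0, Down → 0; maximin = 0.
Column maxima: C1 → 10, C2 → 1; minimax = 1.
0 ≠ 1, so there is no saddle point; optimal play is mixed.
Let General R play Up with probability p. Expected payoff against C1: 0p + 10(1−p) = −10p + 10; against C2: 1p + 0(1−p) = p.
Setting these equal: −10p + 10 = p ⇒ −11p = -10 ⇒ p = 10/11, and the value is (-10)·(10/11) + 10 = 10/11.
For General C: with q = P(C1), equating Up's and Down's payoffs gives −q + 1 = 10q ⇒ q = 1/11.

10/11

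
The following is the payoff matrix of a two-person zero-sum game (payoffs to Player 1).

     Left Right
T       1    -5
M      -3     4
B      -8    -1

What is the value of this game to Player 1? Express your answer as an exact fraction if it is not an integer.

-11/13

Row minima: T → -5, M → -3, B → -8; maximin = -3.
Column maxima: Left → 1, Right → 4; minimax = 1.
-3 ≠ 1, so there is no saddle point; optimal play is mixed.
B is strictly dominated by M, so Player 1 never plays it.
On the remaining 2×2 (T, M vs Left, Right):
Let Player 1 play T with probability p. Expected payoff against Left: 1p + (-3)(1−p) = 4p − 3; against Right: (-5)p + 4(1−p) = −9p + 4.
Setting these equal: 4p − 3 = −9p + 4 ⇒ 13p = 7 ⇒ p = 7/13, and the value is (4)·(7/13) − 3 = -11/13.
For Player 2: with q = P(Left), equating T's and M's payoffs gives 6q − 5 = −7q + 4 ⇒ q = 9/13.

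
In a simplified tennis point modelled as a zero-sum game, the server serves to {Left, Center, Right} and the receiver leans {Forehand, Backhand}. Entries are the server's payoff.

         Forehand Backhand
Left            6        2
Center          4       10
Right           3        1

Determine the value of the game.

26/5

Row minima: Left → 2, Center → 4, Right → 1; maximin = 4.
Column maxima: Forehand → 6, Backhand → 10; minimax = 6.
4 ≠ 6, so there is no saddle point; optimal play is mixed.
Right is strictly dominated by Left, so the server never plays it.
On the remaining 2×2 (Left, Center vs Forehand, Backhand):
Let the server play Left with probability p. Expected payoff against Forehand: 6p + 4(1−p) = 2p + 4; against Backhand: 2p + 10(1−p) = −8p + 10.
Setting these equal: 2p + 4 = −8p + 10 ⇒ 10p = 6 ⇒ p = 3/5, and the value is (2)·(3/5) + 4 = 26/5.
For the receiver: with q = P(Forehand), equating Left's and Center's payoffs gives 4q + 2 = −6q + 10 ⇒ q = 4/5.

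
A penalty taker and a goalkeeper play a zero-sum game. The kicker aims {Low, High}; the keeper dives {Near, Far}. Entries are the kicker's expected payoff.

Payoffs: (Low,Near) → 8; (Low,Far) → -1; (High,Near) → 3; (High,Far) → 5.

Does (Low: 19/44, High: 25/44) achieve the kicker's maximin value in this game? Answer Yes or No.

No

Against Near this mix gives (19/44)·8 + (25/44)·3 = 227/44.
Against Far this mix gives (19/44)·(-1) + (25/44)·5 = 53/22.
The keeper will play Far, holding the kicker to 53/22. Shifting weight toward the row that does better against Far would raise this floor (the equalizing mix achieves 43/11 against both Far and Near), so the proposed strategy is not optimal.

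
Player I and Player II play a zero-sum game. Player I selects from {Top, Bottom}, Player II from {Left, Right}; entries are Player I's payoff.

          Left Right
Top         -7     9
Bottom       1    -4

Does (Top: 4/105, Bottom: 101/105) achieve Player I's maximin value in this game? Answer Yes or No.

Against Left this mix gives (4/105)·(-7) + (101/105)·1 = 73/105.
Against Right this mix gives (4/105)·9 + (101/105)·(-4) = -368/105.
Player II will play Right, holding Player I to -368/105. Shifting weight toward the row that does better against Right would raise this floor (the equalizing mix achieves -19/21 against both Right and Left), so the proposed strategy is not optimal.

No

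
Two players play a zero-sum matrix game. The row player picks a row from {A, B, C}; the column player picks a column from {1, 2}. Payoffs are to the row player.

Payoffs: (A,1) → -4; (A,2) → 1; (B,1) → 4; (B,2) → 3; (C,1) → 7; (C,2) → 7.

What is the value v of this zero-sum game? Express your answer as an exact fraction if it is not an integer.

7

Row minima: A → -4, B → 3, C → 7; maximin = 7.
Column maxima: 1 → 7, 2 → 7; minimax = 7.
Since maximin = minimax = 7, there is a saddle point and the value is 7.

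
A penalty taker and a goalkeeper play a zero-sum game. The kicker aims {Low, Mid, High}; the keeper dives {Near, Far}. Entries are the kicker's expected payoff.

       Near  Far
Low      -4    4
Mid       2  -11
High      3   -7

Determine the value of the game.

-8/9

Row minima: Low → -4, Mid → -11, High → -7; maximin = -4.
Column maxima: Near → 3, Far → 4; minimax = 3.
-4 ≠ 3, so there is no saddle point; optimal play is mixed.
Mid is strictly dominated by High, so the kicker never plays it.
On the remaining 2×2 (Low, High vs Near, Far):
Let the kicker play Low with probability p. Expected payoff against Near: (-4)p + 3(1−p) = −7p + 3; against Far: 4p + (-7)(1−p) = 11p − 7.
Setting these equal: −7p + 3 = 11p − 7 ⇒ −18p = -10 ⇒ p = 5/9, and the value is (-7)·(5/9) + 3 = -8/9.
For the keeper: with q = P(Near), equating Low's and High's payoffs gives −8q + 4 = 10q − 7 ⇒ q = 11/18.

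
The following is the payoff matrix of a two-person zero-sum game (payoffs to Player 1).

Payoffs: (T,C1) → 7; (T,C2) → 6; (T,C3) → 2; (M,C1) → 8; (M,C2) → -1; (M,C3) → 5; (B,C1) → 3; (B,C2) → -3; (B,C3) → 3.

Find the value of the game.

Row minima: T → 2, M → -1, B → -3; maximin = 2.
Column maxima: C1 → 8, C2 → 6, C3 → 5; minimax = 5.
2 ≠ 5, so there is no saddle point; optimal play is mixed.
B is strictly dominated by M, so Player 1 never plays it.
C1 is strictly dominated by C2 (it gives Player 1 strictly more in every row), so Player 2 never plays it.
On the remaining 2×2 (T, M vs C2, C3):
Let Player 1 play T with probability p. Expected payoff against C2: 6p + (-1)(1−p) = 7p − 1; against C3: 2p + 5(1−p) = −3p + 5.
Setting these equal: 7p − 1 = −3p + 5 ⇒ 10p = 6 ⇒ p = 3/5, and the value is (7)·(3/5) − 1 = 16/5.
For Player 2: with q = P(C2), equating T's and M's payoffs gives 4q + 2 = −6q + 5 ⇒ q = 3/10.

16/5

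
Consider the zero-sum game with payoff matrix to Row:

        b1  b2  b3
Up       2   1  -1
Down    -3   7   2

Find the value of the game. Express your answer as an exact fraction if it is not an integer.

Row minima: Up → -1, Down → -3; maximin = -1.
Column maxima: b1 → 2, b2 → 7, b3 → 2; minimax = 2.
-1 ≠ 2, so there is no saddle point; optimal play is mixed.
b2 is strictly dominated by b3 (it gives Row strictly more in every row), so Column never plays it.
On the remaining 2×2 (Up, Down vs b1, b3):
Let Row play Up with probability p. Expected payoff against b1: 2p + (-3)(1−p) = 5p − 3; against b3: (-1)p + 2(1−p) = −3p + 2.
Setting these equal: 5p − 3 = −3p + 2 ⇒ 8p = 5 ⇒ p = 5/8, and the value is (5)·(5/8) − 3 = 1/8.
For Column: with q = P(b1), equating Up's and Down's payoffs gives 3q − 1 = −5q + 2 ⇒ q = 3/8.

1/8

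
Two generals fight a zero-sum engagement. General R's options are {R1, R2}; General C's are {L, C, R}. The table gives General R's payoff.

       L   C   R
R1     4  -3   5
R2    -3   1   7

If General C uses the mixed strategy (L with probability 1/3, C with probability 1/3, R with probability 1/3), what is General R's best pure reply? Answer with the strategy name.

R1

Expected payoff of R1: (1/3)·4 + (1/3)·(-3) + (1/3)·5 = 2.
Expected payoff of R2: (1/3)·(-3) + (1/3)·1 + (1/3)·7 = 5/3.
The largest is 2, so General R's best response is R1.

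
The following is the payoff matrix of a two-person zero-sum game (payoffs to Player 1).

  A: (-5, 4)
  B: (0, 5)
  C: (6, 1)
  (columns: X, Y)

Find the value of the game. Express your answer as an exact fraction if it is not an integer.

3

Row minima: A → -5, B → 0, C → 1; maximin = 1.
Column maxima: X → 6, Y → 5; minimax = 5.
1 ≠ 5, so there is no saddle point; optimal play is mixed.
A is strictly dominated by B, so Player 1 never plays it.
On the remaining 2×2 (B, C vs X, Y):
Let Player 1 play B with probability p. Expected payoff against X: 0p + 6(1−p) = −6p + 6; against Y: 5p + 1(1−p) = 4p + 1.
Setting these equal: −6p + 6 = 4p + 1 ⇒ −10p = -5 ⇒ p = 1/2, and the value is (-6)·(1/2) + 6 = 3.
For Player 2: with q = P(X), equating B's and C's payoffs gives −5q + 5 = 5q + 1 ⇒ q = 2/5.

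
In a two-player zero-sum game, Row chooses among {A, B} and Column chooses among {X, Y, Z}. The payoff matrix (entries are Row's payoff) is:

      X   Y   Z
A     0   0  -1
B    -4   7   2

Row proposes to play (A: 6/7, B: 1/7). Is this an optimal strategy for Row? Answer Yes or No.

Against X this mix gives (6/7)·0 + (1/7)·(-4) = -4/7.
Against Y this mix gives (6/7)·0 + (1/7)·7 = 1.
Against Z this mix gives (6/7)·(-1) + (1/7)·2 = -4/7.
All of Column's active replies (X, Z) yield -4/7, and no column does worse for Row. The mix makes Column indifferent and guarantees -4/7, so it is optimal.

Yes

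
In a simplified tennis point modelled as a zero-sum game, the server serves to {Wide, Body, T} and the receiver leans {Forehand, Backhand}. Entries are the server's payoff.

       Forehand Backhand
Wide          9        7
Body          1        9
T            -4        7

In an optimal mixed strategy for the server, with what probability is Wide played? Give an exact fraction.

4/5

Row minima: Wide → 7, Body → 1, T → -4; maximin = 7.
Column maxima: Forehand → 9, Backhand → 9; minimax = 9.
7 ≠ 9, so there is no saddle point; optimal play is mixed.
T is strictly dominated by Body, so the server never plays it.
On the remaining 2×2 (Wide, Body vs Forehand, Backhand):
Let the server play Wide with probability p. Expected payoff against Forehand: 9p + 1(1−p) = 8p + 1; against Backhand: 7p + 9(1−p) = −2p + 9.
Setting these equal: 8p + 1 = −2p + 9 ⇒ 10p = 8 ⇒ p = 4/5, and the value is (8)·(4/5) + 1 = 37/5.
For the receiver: with q = P(Forehand), equating Wide's and Body's payoffs gives 2q + 7 = −8q + 9 ⇒ q = 1/5.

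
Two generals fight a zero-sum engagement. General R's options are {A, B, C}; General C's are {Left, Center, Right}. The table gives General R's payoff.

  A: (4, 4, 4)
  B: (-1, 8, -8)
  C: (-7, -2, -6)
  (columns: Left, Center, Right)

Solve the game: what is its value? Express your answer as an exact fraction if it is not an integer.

4

Row minima: A → 4, B → -8, C → -7; maximin = 4.
Column maxima: Left → 4, Center → 8, Right → 4; minimax = 4.
Since maximin = minimax = 4, there is a saddle point and the value is 4.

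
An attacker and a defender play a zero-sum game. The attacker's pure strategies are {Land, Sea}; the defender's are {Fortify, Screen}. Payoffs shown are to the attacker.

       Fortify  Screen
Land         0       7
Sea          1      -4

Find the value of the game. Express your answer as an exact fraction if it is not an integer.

7/12

Row minima: Land → 0, Sea → -4; maximin = 0.
Column maxima: Fortify → 1, Screen → 7; minimax = 1.
0 ≠ 1, so there is no saddle point; optimal play is mixed.
Let the attacker play Land with probability p. Expected payoff against Fortify: 0p + 1(1−p) = −p + 1; against Screen: 7p + (-4)(1−p) = 11p − 4.
Setting these equal: −p + 1 = 11p − 4 ⇒ −12p = -5 ⇒ p = 5/12, and the value is (-1)·(5/12) + 1 = 7/12.
For the defender: with q = P(Fortify), equating Land's and Sea's payoffs gives −7q + 7 = 5q − 4 ⇒ q = 11/12.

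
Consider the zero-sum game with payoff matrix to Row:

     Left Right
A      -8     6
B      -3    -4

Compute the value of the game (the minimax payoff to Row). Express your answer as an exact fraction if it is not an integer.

Row minima: A → -8, B → -4; maximin = -4.
Column maxima: Left → -3, Right → 6; minimax = -3.
-4 ≠ -3, so there is no saddle point; optimal play is mixed.
Let Row play A with probability p. Expected payoff against Left: (-8)p + (-3)(1−p) = −5p − 3; against Right: 6p + (-4)(1−p) = 10p − 4.
Setting these equal: −5p − 3 = 10p − 4 ⇒ −15p = -1 ⇒ p = 1/15, and the value is (-5)·(1/15) − 3 = -10/3.
For Column: with q = P(Left), equating A's and B's payoffs gives −14q + 6 = q − 4 ⇒ q = 2/3.

-10/3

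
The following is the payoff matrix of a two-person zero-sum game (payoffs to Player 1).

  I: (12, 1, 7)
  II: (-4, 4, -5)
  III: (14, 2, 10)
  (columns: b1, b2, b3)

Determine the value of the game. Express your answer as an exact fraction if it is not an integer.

50/17

Row minima: I → 1, II → -5, III → 2; maximin = 2.
Column maxima: b1 → 14, b2 → 4, b3 → 10; minimax = 4.
2 ≠ 4, so there is no saddle point; optimal play is mixed.
I is strictly dominated by III, so Player 1 never plays it.
b1 is strictly dominated by b3 (it gives Player 1 strictly more in every row), so Player 2 never plays it.
On the remaining 2×2 (II, III vs b2, b3):
Let Player 1 play II with probability p. Expected payoff against b2: 4p + 2(1−p) = 2p + 2; against b3: (-5)p + 10(1−p) = −15p + 10.
Setting these equal: 2p + 2 = −15p + 10 ⇒ 17p = 8 ⇒ p = 8/17, and the value is (2)·(8/17) + 2 = 50/17.
For Player 2: with q = P(b2), equating II's and III's payoffs gives 9q − 5 = −8q + 10 ⇒ q = 15/17.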